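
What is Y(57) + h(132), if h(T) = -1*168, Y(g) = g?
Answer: -111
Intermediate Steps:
h(T) = -168
Y(57) + h(132) = 57 - 168 = -111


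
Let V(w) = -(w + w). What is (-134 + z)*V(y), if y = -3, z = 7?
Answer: -762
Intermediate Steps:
V(w) = -2*w
(-134 + z)*V(y) = (-134 + 7)*(-2*(-3)) = -127*6 = -762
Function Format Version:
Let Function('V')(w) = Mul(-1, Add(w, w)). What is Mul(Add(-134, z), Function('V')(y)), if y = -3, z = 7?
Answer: -762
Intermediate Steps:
Function('V')(w) = Mul(-2, w) (Function('V')(w) = Mul(-1, Mul(2, w)) = Mul(-2, w))
Mul(Add(-134, z), Function('V')(y)) = Mul(Add(-134, 7), Mul(-2, -3)) = Mul(-127, 6) = -762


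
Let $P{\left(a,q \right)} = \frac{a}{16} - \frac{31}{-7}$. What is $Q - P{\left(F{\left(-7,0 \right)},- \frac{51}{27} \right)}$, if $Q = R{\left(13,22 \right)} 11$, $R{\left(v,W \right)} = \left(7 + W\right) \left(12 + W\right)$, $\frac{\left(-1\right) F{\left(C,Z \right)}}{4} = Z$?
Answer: $\frac{75891}{7} \approx 10842.0$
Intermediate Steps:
$F{\left(C,Z \right)} = - 4 Z$
$P{\left(a,q \right)} = \frac{31}{7} + \frac{a}{16}$ ($P{\left(a,q \right)} = a \frac{1}{16} - - \frac{31}{7} = \frac{a}{16} + \frac{31}{7} = \frac{31}{7} + \frac{a}{16}$)
$Q = 10846$ ($Q = \left(84 + 22^{2} + 19 \cdot 22\right) 11 = \left(84 + 484 + 418\right) 11 = 986 \cdot 11 = 10846$)
$Q - P{\left(F{\left(-7,0 \right)},- \frac{51}{27} \right)} = 10846 - \left(\frac{31}{7} + \frac{\left(-4\right) 0}{16}\right) = 10846 - \left(\frac{31}{7} + \frac{1}{16} \cdot 0\right) = 10846 - \left(\frac{31}{7} + 0\right) = 10846 - \frac{31}{7} = \frac{75891}{7}$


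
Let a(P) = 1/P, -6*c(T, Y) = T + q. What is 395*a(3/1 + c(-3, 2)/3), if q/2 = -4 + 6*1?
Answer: 7110/53 ≈ 134.15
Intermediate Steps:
q = 4 (q = 2*(-4 + 6*1) = 2*(-4 + 6) = 2*2 = 4)
c(T, Y) = -⅔ - T/6 (c(T, Y) = -(T + 4)/6 = -(4 + T)/6 = -⅔ - T/6)
395*a(3/1 + c(-3, 2)/3) = 395/(3/1 + (-⅔ - ⅙*(-3))/3) = 395/(3*1 + (-⅔ + ½)*(⅓)) = 395/(3 - ⅙*⅓) = 395/(3 - 1/18) = 395/(53/18) = 395*(18/53) = 7110/53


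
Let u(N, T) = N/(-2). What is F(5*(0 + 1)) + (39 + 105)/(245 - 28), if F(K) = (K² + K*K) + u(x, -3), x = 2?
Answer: 10777/217 ≈ 49.664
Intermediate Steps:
u(N, T) = -N/2 (u(N, T) = N*(-½) = -N/2)
F(K) = -1 + 2*K² (F(K) = (K² + K*K) - ½*2 = (K² + K²) - 1 = 2*K² - 1 = -1 + 2*K²)
F(5*(0 + 1)) + (39 + 105)/(245 - 28) = (-1 + 2*(5*(0 + 1))²) + (39 + 105)/(245 - 28) = (-1 + 2*(5*1)²) + 144/217 = (-1 + 2*5²) + 144*(1/217) = (-1 + 2*25) + 144/217 = (-1 + 50) + 144/217 = 49 + 144/217 = 10777/217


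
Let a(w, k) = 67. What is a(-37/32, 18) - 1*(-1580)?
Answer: 1647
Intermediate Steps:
a(-37/32, 18) - 1*(-1580) = 67 - 1*(-1580) = 67 + 1580 = 1647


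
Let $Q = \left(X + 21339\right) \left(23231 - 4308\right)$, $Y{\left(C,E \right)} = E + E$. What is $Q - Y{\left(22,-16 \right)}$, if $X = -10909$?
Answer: $197366922$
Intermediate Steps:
$Y{\left(C,E \right)} = 2 E$
$Q = 197366890$ ($Q = \left(-10909 + 21339\right) \left(23231 - 4308\right) = 10430 \cdot 18923 = 197366890$)
$Q - Y{\left(22,-16 \right)} = 197366890 - 2 \left(-16\right) = 197366890 - -32 = 197366890 + 32 = 197366922$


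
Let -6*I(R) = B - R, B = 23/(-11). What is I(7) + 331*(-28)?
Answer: -305794/33 ≈ -9266.5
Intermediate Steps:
B = -23/11 (B = 23*(-1/11) = -23/11 ≈ -2.0909)
I(R) = 23/66 + R/6 (I(R) = -(-23/11 - R)/6 = 23/66 + R/6)
I(7) + 331*(-28) = (23/66 + (⅙)*7) + 331*(-28) = (23/66 + 7/6) - 9268 = 50/33 - 9268 = -305794/33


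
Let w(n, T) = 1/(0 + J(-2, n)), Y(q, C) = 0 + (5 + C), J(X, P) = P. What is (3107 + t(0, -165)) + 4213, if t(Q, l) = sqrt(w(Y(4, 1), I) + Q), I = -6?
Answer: 7320 + sqrt(6)/6 ≈ 7320.4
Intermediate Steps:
Y(q, C) = 5 + C
w(n, T) = 1/n (w(n, T) = 1/(0 + n) = 1/n)
t(Q, l) = sqrt(1/6 + Q) (t(Q, l) = sqrt(1/(5 + 1) + Q) = sqrt(1/6 + Q))
(3107 + t(0, -165)) + 4213 = (3107 + sqrt(6 + 36*0)/6) + 4213 = (3107 + sqrt(6 + 0)/6) + 4213 = (3107 + sqrt(6)/6) + 4213 = 7320 + sqrt(6)/6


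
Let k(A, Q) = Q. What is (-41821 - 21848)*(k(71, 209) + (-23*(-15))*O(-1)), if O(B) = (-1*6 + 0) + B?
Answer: 140453814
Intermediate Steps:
O(B) = -6 + B (O(B) = (-6 + 0) + B = -6 + B)
(-41821 - 21848)*(k(71, 209) + (-23*(-15))*O(-1)) = (-41821 - 21848)*(209 + (-23*(-15))*(-6 - 1)) = -63669*(209 + 345*(-7)) = -63669*(209 - 2415) = -63669*(-2206) = 140453814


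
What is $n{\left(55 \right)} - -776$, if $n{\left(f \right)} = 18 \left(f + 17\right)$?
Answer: $2072$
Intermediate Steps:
$n{\left(f \right)} = 306 + 18 f$ ($n{\left(f \right)} = 18 \left(17 + f\right) = 306 + 18 f$)
$n{\left(55 \right)} - -776 = \left(306 + 18 \cdot 55\right) - -776 = \left(306 + 990\right) + 776 = 1296 + 776 = 2072$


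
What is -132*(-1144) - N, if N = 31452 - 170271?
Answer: 289827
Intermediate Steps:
N = -138819
-132*(-1144) - N = -132*(-1144) - 1*(-138819) = 151008 + 138819 = 289827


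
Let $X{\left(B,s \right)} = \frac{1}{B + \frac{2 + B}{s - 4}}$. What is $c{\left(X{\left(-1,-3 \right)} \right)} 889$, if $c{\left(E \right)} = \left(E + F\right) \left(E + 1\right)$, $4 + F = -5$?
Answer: $- \frac{70231}{64} \approx -1097.4$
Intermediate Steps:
$F = -9$ ($F = -4 - 5 = -9$)
$X{\left(B,s \right)} = \frac{1}{B + \frac{2 + B}{-4 + s}}$
$c{\left(E \right)} = \left(1 + E\right) \left(-9 + E\right)$ ($c{\left(E \right)} = \left(E - 9\right) \left(E + 1\right) = \left(-9 + E\right) \left(1 + E\right) = \left(1 + E\right) \left(-9 + E\right)$)
$c{\left(X{\left(-1,-3 \right)} \right)} 889 = \left(-9 + \left(\frac{-4 - 3}{2 - -3 - -3}\right)^{2} - 8 \frac{-4 - 3}{2 - -3 - -3}\right) 889 = \left(-9 + \left(\frac{1}{2 + 3 + 3} \left(-7\right)\right)^{2} - 8 \frac{1}{2 + 3 + 3} \left(-7\right)\right) 889 = \left(-9 + \left(\frac{1}{8} \left(-7\right)\right)^{2} - 8 \cdot \frac{1}{8} \left(-7\right)\right) 889 = \left(-9 + \left(- \frac{7}{8}\right)^{2} - -7\right) 889 = \left(-9 + \frac{49}{64} + 7\right) 889 = \left(- \frac{79}{64}\right) 889 = - \frac{70231}{64}$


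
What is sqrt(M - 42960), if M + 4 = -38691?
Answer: I*sqrt(81655) ≈ 285.75*I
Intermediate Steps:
M = -38695 (M = -4 - 38691 = -38695)
sqrt(M - 42960) = sqrt(-38695 - 42960) = sqrt(-81655) = I*sqrt(81655)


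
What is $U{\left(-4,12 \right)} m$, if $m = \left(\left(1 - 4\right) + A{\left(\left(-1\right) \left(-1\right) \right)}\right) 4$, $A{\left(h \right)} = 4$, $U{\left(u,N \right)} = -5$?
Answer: $-20$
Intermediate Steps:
$m = 4$ ($m = \left(\left(1 - 4\right) + 4\right) 4 = \left(-3 + 4\right) 4 = 1 \cdot 4 = 4$)
$U{\left(-4,12 \right)} m = \left(-5\right) 4 = -20$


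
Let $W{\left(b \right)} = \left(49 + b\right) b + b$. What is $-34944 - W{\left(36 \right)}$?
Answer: $-38040$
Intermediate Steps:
$W{\left(b \right)} = b + b \left(49 + b\right)$ ($W{\left(b \right)} = b \left(49 + b\right) + b = b + b \left(49 + b\right)$)
$-34944 - W{\left(36 \right)} = -34944 - 36 \left(50 + 36\right) = -34944 - 36 \cdot 86 = -34944 - 3096 = -38040$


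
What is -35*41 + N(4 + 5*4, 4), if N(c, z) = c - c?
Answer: -1435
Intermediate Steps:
N(c, z) = 0
-35*41 + N(4 + 5*4, 4) = -35*41 + 0 = -1435 + 0 = -1435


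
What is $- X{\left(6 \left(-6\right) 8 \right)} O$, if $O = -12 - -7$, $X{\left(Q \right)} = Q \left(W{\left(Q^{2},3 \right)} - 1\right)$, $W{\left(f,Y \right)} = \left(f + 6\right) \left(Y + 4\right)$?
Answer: $-836134560$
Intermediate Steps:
$W{\left(f,Y \right)} = \left(4 + Y\right) \left(6 + f\right)$ ($W{\left(f,Y \right)} = \left(6 + f\right) \left(4 + Y\right) = \left(4 + Y\right) \left(6 + f\right)$)
$X{\left(Q \right)} = Q \left(41 + 7 Q^{2}\right)$ ($X{\left(Q \right)} = Q \left(\left(24 + 4 Q^{2} + 6 \cdot 3 + 3 Q^{2}\right) - 1\right) = Q \left(\left(24 + 4 Q^{2} + 18 + 3 Q^{2}\right) - 1\right) = Q \left(\left(42 + 7 Q^{2}\right) - 1\right) = Q \left(41 + 7 Q^{2}\right)$)
$O = -5$ ($O = -12 + 7 = -5$)
$- X{\left(6 \left(-6\right) 8 \right)} O = - 6 \left(-6\right) 8 \left(41 + 7 \left(6 \left(-6\right) 8\right)^{2}\right) \left(-5\right) = - \left(-36\right) 8 \left(41 + 7 \left(\left(-36\right) 8\right)^{2}\right) \left(-5\right) = - \left(-288\right) \left(41 + 7 \left(-288\right)^{2}\right) \left(-5\right) = - \left(-288\right) \left(41 + 7 \cdot 82944\right) \left(-5\right) = - \left(-288\right) \left(41 + 580608\right) \left(-5\right) = - \left(-288\right) 580649 \left(-5\right) = \left(-1\right) \left(-167226912\right) \left(-5\right) = 167226912 \left(-5\right) = -836134560$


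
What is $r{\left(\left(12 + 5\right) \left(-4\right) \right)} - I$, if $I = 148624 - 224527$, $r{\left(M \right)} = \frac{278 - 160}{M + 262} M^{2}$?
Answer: $\frac{7635407}{97} \approx 78716.0$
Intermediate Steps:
$r{\left(M \right)} = \frac{118 M^{2}}{262 + M}$ ($r{\left(M \right)} = \frac{118}{262 + M} M^{2} = \frac{118 M^{2}}{262 + M}$)
$I = -75903$
$r{\left(\left(12 + 5\right) \left(-4\right) \right)} - I = \frac{118 \left(\left(12 + 5\right) \left(-4\right)\right)^{2}}{262 + \left(12 + 5\right) \left(-4\right)} - -75903 = \frac{118 \left(17 \left(-4\right)\right)^{2}}{262 + 17 \left(-4\right)} + 75903 = \frac{118 \left(-68\right)^{2}}{262 - 68} + 75903 = 118 \cdot 4624 \cdot \frac{1}{194} + 75903 = \frac{272816}{97} + 75903 = \frac{7635407}{97}$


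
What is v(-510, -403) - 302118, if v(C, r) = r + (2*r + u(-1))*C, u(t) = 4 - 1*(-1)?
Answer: 105989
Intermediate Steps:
u(t) = 5 (u(t) = 4 + 1 = 5)
v(C, r) = r + C*(5 + 2*r) (v(C, r) = r + (2*r + 5)*C = r + (5 + 2*r)*C = r + C*(5 + 2*r))
v(-510, -403) - 302118 = (-403 + 5*(-510) + 2*(-510)*(-403)) - 302118 = (-403 - 2550 + 411060) - 302118 = 408107 - 302118 = 105989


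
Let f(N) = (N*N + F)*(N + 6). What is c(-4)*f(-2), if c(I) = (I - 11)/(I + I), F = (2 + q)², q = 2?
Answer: 150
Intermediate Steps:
F = 16 (F = (2 + 2)² = 4² = 16)
f(N) = (6 + N)*(16 + N²) (f(N) = (N*N + 16)*(N + 6) = (N² + 16)*(6 + N) = (16 + N²)*(6 + N) = (6 + N)*(16 + N²))
c(I) = (-11 + I)/(2*I) (c(I) = (-11 + I)/((2*I)) = (-11 + I)*(1/(2*I)) = (-11 + I)/(2*I))
c(-4)*f(-2) = ((½)*(-11 - 4)/(-4))*(96 + (-2)³ + 6*(-2)² + 16*(-2)) = ((½)*(-¼)*(-15))*(96 - 8 + 6*4 - 32) = 15*(96 - 8 + 24 - 32)/8 = (15/8)*80 = 150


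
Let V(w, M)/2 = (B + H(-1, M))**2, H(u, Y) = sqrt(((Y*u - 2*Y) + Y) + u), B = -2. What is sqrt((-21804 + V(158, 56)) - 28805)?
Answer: sqrt(-50827 - 8*I*sqrt(113)) ≈ 0.189 - 225.45*I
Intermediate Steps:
H(u, Y) = sqrt(u - Y + Y*u) (H(u, Y) = sqrt(((-2*Y + Y*u) + Y) + u) = sqrt((-Y + Y*u) + u) = sqrt(u - Y + Y*u))
V(w, M) = 2*(-2 + sqrt(-1 - 2*M))**2 (V(w, M) = 2*(-2 + sqrt(-1 - M + M*(-1)))**2 = 2*(-2 + sqrt(-1 - M - M))**2 = 2*(-2 + sqrt(-1 - 2*M))**2)
sqrt((-21804 + V(158, 56)) - 28805) = sqrt((-21804 + 2*(-2 + sqrt(-1 - 2*56))**2) - 28805) = sqrt((-21804 + 2*(-2 + sqrt(-1 - 112))**2) - 28805) = sqrt((-21804 + 2*(-2 + sqrt(-113))**2) - 28805) = sqrt((-21804 + 2*(-2 + I*sqrt(113))**2) - 28805) = sqrt(-50609 + 2*(-2 + I*sqrt(113))**2)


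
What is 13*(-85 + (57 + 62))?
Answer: 442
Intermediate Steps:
13*(-85 + (57 + 62)) = 13*(-85 + 119) = 13*34 = 442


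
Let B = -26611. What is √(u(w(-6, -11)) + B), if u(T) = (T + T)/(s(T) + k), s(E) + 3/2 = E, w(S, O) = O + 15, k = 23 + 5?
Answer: I*√99018555/61 ≈ 163.13*I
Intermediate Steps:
k = 28
w(S, O) = 15 + O
s(E) = -3/2 + E
u(T) = 2*T/(53/2 + T) (u(T) = (T + T)/((-3/2 + T) + 28) = (2*T)/(53/2 + T) = 2*T/(53/2 + T))
√(u(w(-6, -11)) + B) = √(4*(15 - 11)/(53 + 2*(15 - 11)) - 26611) = √(4*4/(53 + 2*4) - 26611) = √(4*4/(53 + 8) - 26611) = √(4*4/61 - 26611) = √(4*4*(1/61) - 26611) = √(16/61 - 26611) = √(-1623255/61) = I*√99018555/61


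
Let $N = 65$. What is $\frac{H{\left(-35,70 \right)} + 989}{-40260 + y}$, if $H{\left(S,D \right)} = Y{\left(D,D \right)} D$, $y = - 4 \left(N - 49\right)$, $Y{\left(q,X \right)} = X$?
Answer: $- \frac{5889}{40324} \approx -0.14604$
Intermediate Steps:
$y = -64$ ($y = - 4 \left(65 - 49\right) = \left(-4\right) 16 = -64$)
$H{\left(S,D \right)} = D^{2}$ ($H{\left(S,D \right)} = D D = D^{2}$)
$\frac{H{\left(-35,70 \right)} + 989}{-40260 + y} = \frac{70^{2} + 989}{-40260 - 64} = \frac{4900 + 989}{-40324} = 5889 \left(- \frac{1}{40324}\right) = - \frac{5889}{40324}$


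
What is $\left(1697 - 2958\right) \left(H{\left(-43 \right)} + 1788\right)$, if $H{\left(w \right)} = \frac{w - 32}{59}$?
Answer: $- \frac{132930837}{59} \approx -2.2531 \cdot 10^{6}$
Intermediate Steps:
$H{\left(w \right)} = - \frac{32}{59} + \frac{w}{59}$ ($H{\left(w \right)} = \left(w - 32\right) \frac{1}{59} = \left(-32 + w\right) \frac{1}{59} = - \frac{32}{59} + \frac{w}{59}$)
$\left(1697 - 2958\right) \left(H{\left(-43 \right)} + 1788\right) = \left(1697 - 2958\right) \left(\left(- \frac{32}{59} + \frac{1}{59} \left(-43\right)\right) + 1788\right) = - 1261 \left(\left(- \frac{32}{59} - \frac{43}{59}\right) + 1788\right) = - 1261 \left(- \frac{75}{59} + 1788\right) = \left(-1261\right) \frac{105417}{59} = - \frac{132930837}{59}$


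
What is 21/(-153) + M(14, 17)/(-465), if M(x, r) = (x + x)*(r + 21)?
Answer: -6391/2635 ≈ -2.4254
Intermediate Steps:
M(x, r) = 2*x*(21 + r) (M(x, r) = (2*x)*(21 + r) = 2*x*(21 + r))
21/(-153) + M(14, 17)/(-465) = 21/(-153) + (2*14*(21 + 17))/(-465) = 21*(-1/153) + (2*14*38)*(-1/465) = -7/51 + 1064*(-1/465) = -7/51 - 1064/465 = -6391/2635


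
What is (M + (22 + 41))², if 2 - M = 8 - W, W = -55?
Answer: 4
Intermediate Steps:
M = -61 (M = 2 - (8 - 1*(-55)) = 2 - (8 + 55) = 2 - 1*63 = 2 - 63 = -61)
(M + (22 + 41))² = (-61 + (22 + 41))² = (-61 + 63)² = 2² = 4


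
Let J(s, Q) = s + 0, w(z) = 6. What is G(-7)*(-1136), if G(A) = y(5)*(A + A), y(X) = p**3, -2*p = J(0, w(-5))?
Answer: 0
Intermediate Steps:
J(s, Q) = s
p = 0 (p = -1/2*0 = 0)
y(X) = 0 (y(X) = 0**3 = 0)
G(A) = 0 (G(A) = 0*(A + A) = 0*(2*A) = 0)
G(-7)*(-1136) = 0*(-1136) = 0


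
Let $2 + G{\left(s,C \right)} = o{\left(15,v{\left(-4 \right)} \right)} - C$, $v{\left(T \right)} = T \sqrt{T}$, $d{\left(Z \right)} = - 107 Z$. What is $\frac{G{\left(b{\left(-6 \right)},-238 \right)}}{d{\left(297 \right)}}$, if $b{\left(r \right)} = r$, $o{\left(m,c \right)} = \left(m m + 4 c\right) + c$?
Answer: $- \frac{461}{31779} + \frac{40 i}{31779} \approx -0.014506 + 0.0012587 i$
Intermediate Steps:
$v{\left(T \right)} = T^{\frac{3}{2}}$
$o{\left(m,c \right)} = m^{2} + 5 c$ ($o{\left(m,c \right)} = \left(m^{2} + 4 c\right) + c = m^{2} + 5 c$)
$G{\left(s,C \right)} = 223 - C - 40 i$ ($G{\left(s,C \right)} = -2 - \left(-225 + C + 40 i\right) = 223 - C - 40 i$)
$\frac{G{\left(b{\left(-6 \right)},-238 \right)}}{d{\left(297 \right)}} = \frac{223 - -238 - 40 i}{\left(-107\right) 297} = \frac{223 + 238 - 40 i}{-31779} = \left(461 - 40 i\right) \left(- \frac{1}{31779}\right) = - \frac{461}{31779} + \frac{40 i}{31779}$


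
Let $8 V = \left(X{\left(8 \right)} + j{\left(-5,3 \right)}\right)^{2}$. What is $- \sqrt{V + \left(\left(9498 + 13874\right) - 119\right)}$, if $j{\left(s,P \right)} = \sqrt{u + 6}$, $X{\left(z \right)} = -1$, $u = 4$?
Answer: $- \frac{\sqrt{372070 - 4 \sqrt{10}}}{4} \approx -152.49$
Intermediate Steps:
$j{\left(s,P \right)} = \sqrt{10}$ ($j{\left(s,P \right)} = \sqrt{4 + 6} = \sqrt{10}$)
$V = \frac{\left(-1 + \sqrt{10}\right)^{2}}{8} \approx 0.58443$
$- \sqrt{V + \left(\left(9498 + 13874\right) - 119\right)} = - \sqrt{\frac{\left(1 - \sqrt{10}\right)^{2}}{8} + \left(\left(9498 + 13874\right) - 119\right)} = - \sqrt{\frac{\left(1 - \sqrt{10}\right)^{2}}{8} + \left(23372 - 119\right)} = - \sqrt{\frac{\left(1 - \sqrt{10}\right)^{2}}{8} + 23253} = - \sqrt{23253 + \frac{\left(1 - \sqrt{10}\right)^{2}}{8}}$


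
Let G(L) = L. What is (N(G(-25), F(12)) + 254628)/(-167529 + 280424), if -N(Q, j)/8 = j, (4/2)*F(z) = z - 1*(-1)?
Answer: 254576/112895 ≈ 2.2550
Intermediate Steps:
F(z) = ½ + z/2 (F(z) = (z - 1*(-1))/2 = (z + 1)/2 = (1 + z)/2 = ½ + z/2)
N(Q, j) = -8*j
(N(G(-25), F(12)) + 254628)/(-167529 + 280424) = (-8*(½ + (½)*12) + 254628)/(-167529 + 280424) = (-8*(½ + 6) + 254628)/112895 = (-8*13/2 + 254628)*(1/112895) = (-52 + 254628)*(1/112895) = 254576*(1/112895) = 254576/112895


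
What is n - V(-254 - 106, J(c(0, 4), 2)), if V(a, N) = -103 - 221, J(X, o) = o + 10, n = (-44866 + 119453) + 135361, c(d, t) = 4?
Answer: 210272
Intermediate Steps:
n = 209948 (n = 74587 + 135361 = 209948)
J(X, o) = 10 + o
V(a, N) = -324
n - V(-254 - 106, J(c(0, 4), 2)) = 209948 - 1*(-324) = 209948 + 324 = 210272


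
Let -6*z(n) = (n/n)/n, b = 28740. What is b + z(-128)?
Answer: 22072321/768 ≈ 28740.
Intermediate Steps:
z(n) = -1/(6*n) (z(n) = -n/n/(6*n) = -1/(6*n))
b + z(-128) = 28740 - 1/6/(-128) = 28740 - 1/6*(-1/128) = 28740 + 1/768 = 22072321/768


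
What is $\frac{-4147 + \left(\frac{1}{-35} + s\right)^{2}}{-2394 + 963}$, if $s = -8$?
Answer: $\frac{1667038}{584325} \approx 2.8529$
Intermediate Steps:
$\frac{-4147 + \left(\frac{1}{-35} + s\right)^{2}}{-2394 + 963} = \frac{-4147 + \left(\frac{1}{-35} - 8\right)^{2}}{-2394 + 963} = \frac{-4147 + \left(- \frac{1}{35} - 8\right)^{2}}{-1431} = \left(-4147 + \left(- \frac{281}{35}\right)^{2}\right) \left(- \frac{1}{1431}\right) = \left(-4147 + \frac{78961}{1225}\right) \left(- \frac{1}{1431}\right) = \left(- \frac{5001114}{1225}\right) \left(- \frac{1}{1431}\right) = \frac{1667038}{584325}$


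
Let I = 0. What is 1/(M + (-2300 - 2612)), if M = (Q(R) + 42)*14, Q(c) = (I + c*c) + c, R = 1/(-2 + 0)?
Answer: -2/8655 ≈ -0.00023108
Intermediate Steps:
R = -½ (R = 1/(-2) = -½ ≈ -0.50000)
Q(c) = c + c² (Q(c) = (0 + c*c) + c = (0 + c²) + c = c² + c = c + c²)
M = 1169/2 (M = (-(1 - ½)/2 + 42)*14 = (-½*½ + 42)*14 = (-¼ + 42)*14 = (167/4)*14 = 1169/2 ≈ 584.50)
1/(M + (-2300 - 2612)) = 1/(1169/2 + (-2300 - 2612)) = 1/(1169/2 - 4912) = 1/(-8655/2) = -2/8655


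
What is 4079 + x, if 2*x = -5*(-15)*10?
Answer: 4454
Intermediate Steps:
x = 375 (x = (-5*(-15)*10)/2 = (75*10)/2 = (½)*750 = 375)
4079 + x = 4079 + 375 = 4454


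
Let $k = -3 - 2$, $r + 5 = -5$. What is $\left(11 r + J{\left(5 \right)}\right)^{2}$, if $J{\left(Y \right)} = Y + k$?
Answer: $12100$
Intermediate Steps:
$r = -10$ ($r = -5 - 5 = -10$)
$k = -5$ ($k = -3 - 2 = -5$)
$J{\left(Y \right)} = -5 + Y$ ($J{\left(Y \right)} = Y - 5 = -5 + Y$)
$\left(11 r + J{\left(5 \right)}\right)^{2} = \left(11 \left(-10\right) + \left(-5 + 5\right)\right)^{2} = \left(-110 + 0\right)^{2} = \left(-110\right)^{2} = 12100$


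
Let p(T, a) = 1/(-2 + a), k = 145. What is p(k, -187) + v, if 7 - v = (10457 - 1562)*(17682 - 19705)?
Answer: 3400977887/189 ≈ 1.7995e+7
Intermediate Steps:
v = 17994592 (v = 7 - (10457 - 1562)*(17682 - 19705) = 7 - 8895*(-2023) = 7 - 1*(-17994585) = 7 + 17994585 = 17994592)
p(k, -187) + v = 1/(-2 - 187) + 17994592 = 1/(-189) + 17994592 = -1/189 + 17994592 = 3400977887/189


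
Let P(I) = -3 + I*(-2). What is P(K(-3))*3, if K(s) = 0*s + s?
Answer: 9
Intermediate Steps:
K(s) = s (K(s) = 0 + s = s)
P(I) = -3 - 2*I
P(K(-3))*3 = (-3 - 2*(-3))*3 = (-3 + 6)*3 = 3*3 = 9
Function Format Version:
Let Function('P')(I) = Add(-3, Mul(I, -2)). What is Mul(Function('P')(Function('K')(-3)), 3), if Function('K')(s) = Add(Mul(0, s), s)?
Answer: 9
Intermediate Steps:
Function('K')(s) = s (Function('K')(s) = Add(0, s) = s)
Function('P')(I) = Add(-3, Mul(-2, I))
Mul(Function('P')(Function('K')(-3)), 3) = Mul(Add(-3, Mul(-2, -3)), 3) = Mul(Add(-3, 6), 3) = Mul(3, 3) = 9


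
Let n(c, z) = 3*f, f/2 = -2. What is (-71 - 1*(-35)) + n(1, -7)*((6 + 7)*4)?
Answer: -660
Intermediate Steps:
f = -4 (f = 2*(-2) = -4)
n(c, z) = -12 (n(c, z) = 3*(-4) = -12)
(-71 - 1*(-35)) + n(1, -7)*((6 + 7)*4) = (-71 - 1*(-35)) - 12*(6 + 7)*4 = (-71 + 35) - 156*4 = -36 - 12*52 = -36 - 624 = -660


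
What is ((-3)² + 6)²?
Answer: 225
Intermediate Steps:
((-3)² + 6)² = (9 + 6)² = 15² = 225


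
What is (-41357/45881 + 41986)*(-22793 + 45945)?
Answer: 44598121489968/45881 ≈ 9.7204e+8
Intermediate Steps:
(-41357/45881 + 41986)*(-22793 + 45945) = (-41357*1/45881 + 41986)*23152 = (-41357/45881 + 41986)*23152 = (1926318309/45881)*23152 = 44598121489968/45881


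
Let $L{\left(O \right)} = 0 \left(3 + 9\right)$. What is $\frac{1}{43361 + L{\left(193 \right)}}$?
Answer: $\frac{1}{43361} \approx 2.3062 \cdot 10^{-5}$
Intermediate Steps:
$L{\left(O \right)} = 0$ ($L{\left(O \right)} = 0 \cdot 12 = 0$)
$\frac{1}{43361 + L{\left(193 \right)}} = \frac{1}{43361 + 0} = \frac{1}{43361}$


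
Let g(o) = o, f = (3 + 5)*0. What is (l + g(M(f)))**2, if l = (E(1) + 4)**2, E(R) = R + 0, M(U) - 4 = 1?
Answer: 900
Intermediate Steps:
f = 0 (f = 8*0 = 0)
M(U) = 5 (M(U) = 4 + 1 = 5)
E(R) = R
l = 25 (l = (1 + 4)**2 = 5**2 = 25)
(l + g(M(f)))**2 = (25 + 5)**2 = 30**2 = 900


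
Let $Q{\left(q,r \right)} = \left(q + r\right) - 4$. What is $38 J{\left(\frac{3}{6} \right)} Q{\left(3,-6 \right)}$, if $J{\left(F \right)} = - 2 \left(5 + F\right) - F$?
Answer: $3059$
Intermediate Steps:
$Q{\left(q,r \right)} = -4 + q + r$
$J{\left(F \right)} = -10 - 3 F$ ($J{\left(F \right)} = \left(-10 - 2 F\right) - F = -10 - 3 F$)
$38 J{\left(\frac{3}{6} \right)} Q{\left(3,-6 \right)} = 38 \left(-10 - 3 \cdot \frac{3}{6}\right) \left(-4 + 3 - 6\right) = 38 \left(-10 - 3 \cdot 3 \cdot \frac{1}{6}\right) \left(-7\right) = 38 \left(-10 - \frac{3}{2}\right) \left(-7\right) = 38 \left(- \frac{23}{2}\right) \left(-7\right) = \left(-437\right) \left(-7\right) = 3059$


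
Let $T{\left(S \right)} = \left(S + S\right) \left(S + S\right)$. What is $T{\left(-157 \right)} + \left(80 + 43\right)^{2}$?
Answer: $113725$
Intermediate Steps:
$T{\left(S \right)} = 4 S^{2}$ ($T{\left(S \right)} = 2 S 2 S = 4 S^{2}$)
$T{\left(-157 \right)} + \left(80 + 43\right)^{2} = 4 \left(-157\right)^{2} + \left(80 + 43\right)^{2} = 4 \cdot 24649 + 123^{2} = 98596 + 15129 = 113725$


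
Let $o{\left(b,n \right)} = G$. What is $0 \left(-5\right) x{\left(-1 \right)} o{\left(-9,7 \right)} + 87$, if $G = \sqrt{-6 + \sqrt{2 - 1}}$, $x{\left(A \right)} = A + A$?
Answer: $87$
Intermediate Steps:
$x{\left(A \right)} = 2 A$
$G = i \sqrt{5}$ ($G = \sqrt{-6 + \sqrt{1}} = \sqrt{-6 + 1} = \sqrt{-5} = i \sqrt{5} \approx 2.2361 i$)
$o{\left(b,n \right)} = i \sqrt{5}$
$0 \left(-5\right) x{\left(-1 \right)} o{\left(-9,7 \right)} + 87 = 0 \left(-5\right) 2 \left(-1\right) i \sqrt{5} + 87 = 0 \left(-2\right) i \sqrt{5} + 87 = 0 i \sqrt{5} + 87 = 0 + 87 = 87$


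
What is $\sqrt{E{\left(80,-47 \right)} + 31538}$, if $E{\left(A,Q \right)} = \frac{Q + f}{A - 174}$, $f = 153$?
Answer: $\frac{\sqrt{69664951}}{47} \approx 177.59$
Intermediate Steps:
$E{\left(A,Q \right)} = \frac{153 + Q}{-174 + A}$ ($E{\left(A,Q \right)} = \frac{Q + 153}{A - 174} = \frac{153 + Q}{-174 + A}$)
$\sqrt{E{\left(80,-47 \right)} + 31538} = \sqrt{\frac{153 - 47}{-174 + 80} + 31538} = \sqrt{\frac{1}{-94} \cdot 106 + 31538} = \sqrt{\left(- \frac{1}{94}\right) 106 + 31538} = \sqrt{- \frac{53}{47} + 31538} = \sqrt{\frac{1482233}{47}} = \frac{\sqrt{69664951}}{47}$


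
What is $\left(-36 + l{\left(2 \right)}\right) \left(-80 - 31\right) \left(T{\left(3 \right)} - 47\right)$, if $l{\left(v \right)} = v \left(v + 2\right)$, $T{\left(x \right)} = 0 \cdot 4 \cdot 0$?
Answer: $-146076$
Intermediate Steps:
$T{\left(x \right)} = 0$ ($T{\left(x \right)} = 0 \cdot 0 = 0$)
$l{\left(v \right)} = v \left(2 + v\right)$
$\left(-36 + l{\left(2 \right)}\right) \left(-80 - 31\right) \left(T{\left(3 \right)} - 47\right) = \left(-36 + 2 \left(2 + 2\right)\right) \left(-80 - 31\right) \left(0 - 47\right) = \left(-36 + 2 \cdot 4\right) \left(\left(-111\right) \left(-47\right)\right) = \left(-36 + 8\right) 5217 = \left(-28\right) 5217 = -146076$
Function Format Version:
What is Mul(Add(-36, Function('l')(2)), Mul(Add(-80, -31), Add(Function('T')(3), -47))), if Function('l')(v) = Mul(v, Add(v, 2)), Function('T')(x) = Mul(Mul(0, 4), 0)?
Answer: -146076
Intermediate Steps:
Function('T')(x) = 0 (Function('T')(x) = Mul(0, 0) = 0)
Function('l')(v) = Mul(v, Add(2, v))
Mul(Add(-36, Function('l')(2)), Mul(Add(-80, -31), Add(Function('T')(3), -47))) = Mul(Add(-36, Mul(2, Add(2, 2))), Mul(Add(-80, -31), Add(0, -47))) = Mul(Add(-36, Mul(2, 4)), Mul(-111, -47)) = Mul(Add(-36, 8), 5217) = Mul(-28, 5217) = -146076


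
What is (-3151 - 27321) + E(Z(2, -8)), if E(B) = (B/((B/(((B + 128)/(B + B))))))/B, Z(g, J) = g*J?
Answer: -975097/32 ≈ -30472.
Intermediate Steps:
Z(g, J) = J*g
E(B) = (128 + B)/(2*B**2) (E(B) = (B/((B/(((128 + B)/((2*B)))))))/B = (B/((B/(((128 + B)*(1/(2*B)))))))/B = (B/((B/(((128 + B)/(2*B))))))/B = (B/((B*(2*B/(128 + B)))))/B = (B/((2*B**2/(128 + B))))/B = (B*((128 + B)/(2*B**2)))/B = ((128 + B)/(2*B))/B = (128 + B)/(2*B**2))
(-3151 - 27321) + E(Z(2, -8)) = (-3151 - 27321) + (128 - 8*2)/(2*(-8*2)**2) = -30472 + (1/2)*(128 - 16)/(-16)**2 = -30472 + (1/2)*(1/256)*112 = -30472 + 7/32 = -975097/32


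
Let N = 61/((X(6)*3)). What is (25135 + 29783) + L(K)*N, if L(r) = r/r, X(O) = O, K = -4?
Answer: 988585/18 ≈ 54921.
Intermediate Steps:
N = 61/18 (N = 61/((6*3)) = 61/18 ≈ 3.3889)
L(r) = 1
(25135 + 29783) + L(K)*N = (25135 + 29783) + 1*(61/18) = 54918 + 61/18 = 988585/18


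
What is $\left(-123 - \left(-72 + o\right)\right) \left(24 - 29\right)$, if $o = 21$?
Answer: $360$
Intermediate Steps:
$\left(-123 - \left(-72 + o\right)\right) \left(24 - 29\right) = \left(-123 + \left(72 - 21\right)\right) \left(24 - 29\right) = \left(-123 + \left(72 - 21\right)\right) \left(-5\right) = \left(-123 + 51\right) \left(-5\right) = \left(-72\right) \left(-5\right) = 360$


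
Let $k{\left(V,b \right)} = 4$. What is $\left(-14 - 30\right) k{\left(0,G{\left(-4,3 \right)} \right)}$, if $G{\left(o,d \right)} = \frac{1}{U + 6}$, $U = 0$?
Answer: $-176$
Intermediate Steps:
$G{\left(o,d \right)} = \frac{1}{6}$ ($G{\left(o,d \right)} = \frac{1}{0 + 6} = \frac{1}{6}$)
$\left(-14 - 30\right) k{\left(0,G{\left(-4,3 \right)} \right)} = \left(-14 - 30\right) 4 = \left(-44\right) 4 = -176$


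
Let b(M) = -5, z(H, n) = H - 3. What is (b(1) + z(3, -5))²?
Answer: 25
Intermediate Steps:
z(H, n) = -3 + H
(b(1) + z(3, -5))² = (-5 + (-3 + 3))² = (-5 + 0)² = (-5)² = 25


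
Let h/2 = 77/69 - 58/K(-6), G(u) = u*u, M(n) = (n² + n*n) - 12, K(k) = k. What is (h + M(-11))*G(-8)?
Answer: 370304/23 ≈ 16100.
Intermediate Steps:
M(n) = -12 + 2*n² (M(n) = (n² + n²) - 12 = 2*n² - 12 = -12 + 2*n²)
G(u) = u²
h = 496/23 (h = 2*(77/69 - 58/(-6)) = 2*(77*(1/69) - 58*(-⅙)) = 2*(77/69 + 29/3) = 2*(248/23) = 496/23 ≈ 21.565)
(h + M(-11))*G(-8) = (496/23 + (-12 + 2*(-11)²))*(-8)² = (496/23 + (-12 + 2*121))*64 = (496/23 + (-12 + 242))*64 = (496/23 + 230)*64 = (5786/23)*64 = 370304/23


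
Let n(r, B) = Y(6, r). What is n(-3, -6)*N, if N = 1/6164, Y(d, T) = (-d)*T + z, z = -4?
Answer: 7/3082 ≈ 0.0022713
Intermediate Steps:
Y(d, T) = -4 - T*d (Y(d, T) = (-d)*T - 4 = -T*d - 4 = -4 - T*d)
n(r, B) = -4 - 6*r (n(r, B) = -4 - 1*r*6 = -4 - 6*r)
N = 1/6164 ≈ 0.00016223
n(-3, -6)*N = (-4 - 6*(-3))*(1/6164) = (-4 + 18)*(1/6164) = 14*(1/6164) = 7/3082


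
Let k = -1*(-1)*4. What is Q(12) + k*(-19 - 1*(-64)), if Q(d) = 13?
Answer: 193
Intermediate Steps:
k = 4 (k = 1*4 = 4)
Q(12) + k*(-19 - 1*(-64)) = 13 + 4*(-19 - 1*(-64)) = 13 + 4*(-19 + 64) = 13 + 4*45 = 13 + 180 = 193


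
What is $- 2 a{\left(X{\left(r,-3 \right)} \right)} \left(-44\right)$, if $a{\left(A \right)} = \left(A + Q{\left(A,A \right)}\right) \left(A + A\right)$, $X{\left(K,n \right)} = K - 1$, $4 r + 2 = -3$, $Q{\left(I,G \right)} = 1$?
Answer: $495$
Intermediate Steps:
$r = - \frac{5}{4}$ ($r = - \frac{1}{2} + \frac{1}{4} \left(-3\right) = - \frac{1}{2} - \frac{3}{4} = - \frac{5}{4} \approx -1.25$)
$X{\left(K,n \right)} = -1 + K$
$a{\left(A \right)} = 2 A \left(1 + A\right)$ ($a{\left(A \right)} = \left(A + 1\right) \left(A + A\right) = \left(1 + A\right) 2 A = 2 A \left(1 + A\right)$)
$- 2 a{\left(X{\left(r,-3 \right)} \right)} \left(-44\right) = - 2 \cdot 2 \left(-1 - \frac{5}{4}\right) \left(1 - \frac{9}{4}\right) \left(-44\right) = - 2 \cdot 2 \left(- \frac{9}{4}\right) \left(1 - \frac{9}{4}\right) \left(-44\right) = - 2 \cdot 2 \left(- \frac{9}{4}\right) \left(- \frac{5}{4}\right) \left(-44\right) = \left(-2\right) \frac{45}{8} \left(-44\right) = \left(- \frac{45}{4}\right) \left(-44\right) = 495$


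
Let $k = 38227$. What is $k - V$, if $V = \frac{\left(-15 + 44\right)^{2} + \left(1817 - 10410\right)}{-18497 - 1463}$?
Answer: $\frac{95375396}{2495} \approx 38227.0$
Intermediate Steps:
$V = \frac{969}{2495}$ ($V = \frac{29^{2} + \left(1817 - 10410\right)}{-19960} = \left(841 - 8593\right) \left(- \frac{1}{19960}\right) = \left(-7752\right) \left(- \frac{1}{19960}\right) = \frac{969}{2495} \approx 0.38838$)
$k - V = 38227 - \frac{969}{2495} = \frac{95375396}{2495}$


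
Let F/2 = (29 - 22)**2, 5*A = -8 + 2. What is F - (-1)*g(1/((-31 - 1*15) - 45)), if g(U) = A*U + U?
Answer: 44591/455 ≈ 98.002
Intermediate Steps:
A = -6/5 (A = (-8 + 2)/5 = (1/5)*(-6) = -6/5 ≈ -1.2000)
g(U) = -U/5 (g(U) = -6*U/5 + U = -U/5)
F = 98 (F = 2*(29 - 22)**2 = 2*7**2 = 2*49 = 98)
F - (-1)*g(1/((-31 - 1*15) - 45)) = 98 - (-1)*(-1/(5*((-31 - 1*15) - 45))) = 98 - (-1)*(-1/(5*((-31 - 15) - 45))) = 98 - (-1)*(-1/(5*(-46 - 45))) = 98 - (-1)*(-1/5/(-91)) = 98 - (-1)*(-1/5*(-1/91)) = 98 - (-1)/455 = 98 - 1*(-1/455) = 98 + 1/455 = 44591/455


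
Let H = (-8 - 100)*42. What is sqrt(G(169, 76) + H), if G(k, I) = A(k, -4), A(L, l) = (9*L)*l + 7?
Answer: I*sqrt(10613) ≈ 103.02*I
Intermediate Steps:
A(L, l) = 7 + 9*L*l (A(L, l) = 9*L*l + 7 = 7 + 9*L*l)
G(k, I) = 7 - 36*k (G(k, I) = 7 + 9*k*(-4) = 7 - 36*k)
H = -4536 (H = -108*42 = -4536)
sqrt(G(169, 76) + H) = sqrt((7 - 36*169) - 4536) = sqrt((7 - 6084) - 4536) = sqrt(-6077 - 4536) = sqrt(-10613) = I*sqrt(10613)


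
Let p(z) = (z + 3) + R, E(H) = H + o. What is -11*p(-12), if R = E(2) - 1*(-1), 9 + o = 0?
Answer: 165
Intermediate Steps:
o = -9 (o = -9 + 0 = -9)
E(H) = -9 + H (E(H) = H - 9 = -9 + H)
R = -6 (R = (-9 + 2) - 1*(-1) = -7 + 1 = -6)
p(z) = -3 + z (p(z) = (z + 3) - 6 = (3 + z) - 6 = -3 + z)
-11*p(-12) = -11*(-3 - 12) = -11*(-15) = 165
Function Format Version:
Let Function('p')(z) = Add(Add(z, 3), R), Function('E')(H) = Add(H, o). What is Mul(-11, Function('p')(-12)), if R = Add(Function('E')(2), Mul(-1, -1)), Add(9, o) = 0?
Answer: 165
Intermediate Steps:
o = -9 (o = Add(-9, 0) = -9)
Function('E')(H) = Add(-9, H) (Function('E')(H) = Add(H, -9) = Add(-9, H))
R = -6 (R = Add(Add(-9, 2), Mul(-1, -1)) = Add(-7, 1) = -6)
Function('p')(z) = Add(-3, z) (Function('p')(z) = Add(Add(z, 3), -6) = Add(Add(3, z), -6) = Add(-3, z))
Mul(-11, Function('p')(-12)) = Mul(-11, Add(-3, -12)) = Mul(-11, -15) = 165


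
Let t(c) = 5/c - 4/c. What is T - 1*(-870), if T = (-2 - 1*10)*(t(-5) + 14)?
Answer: 3522/5 ≈ 704.40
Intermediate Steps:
t(c) = 1/c
T = -828/5 (T = (-2 - 1*10)*(1/(-5) + 14) = (-2 - 10)*(-⅕ + 14) = -12*69/5 = -828/5 ≈ -165.60)
T - 1*(-870) = -828/5 - 1*(-870) = -828/5 + 870 = 3522/5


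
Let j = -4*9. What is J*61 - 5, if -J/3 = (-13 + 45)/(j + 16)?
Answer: 1439/5 ≈ 287.80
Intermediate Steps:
j = -36
J = 24/5 (J = -3*(-13 + 45)/(-36 + 16) = -96/(-20) = -96*(-1)/20 = -3*(-8/5) = 24/5 ≈ 4.8000)
J*61 - 5 = (24/5)*61 - 5 = 1464/5 - 5 = 1439/5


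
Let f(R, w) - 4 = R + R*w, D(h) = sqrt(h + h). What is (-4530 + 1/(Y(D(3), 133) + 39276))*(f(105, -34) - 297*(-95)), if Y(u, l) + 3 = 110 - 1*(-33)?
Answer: -2209968786583/19708 ≈ -1.1214e+8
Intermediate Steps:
D(h) = sqrt(2)*sqrt(h) (D(h) = sqrt(2*h) = sqrt(2)*sqrt(h))
Y(u, l) = 140 (Y(u, l) = -3 + (110 - 1*(-33)) = -3 + (110 + 33) = -3 + 143 = 140)
f(R, w) = 4 + R + R*w (f(R, w) = 4 + (R + R*w) = 4 + R + R*w)
(-4530 + 1/(Y(D(3), 133) + 39276))*(f(105, -34) - 297*(-95)) = (-4530 + 1/(140 + 39276))*((4 + 105 + 105*(-34)) - 297*(-95)) = (-4530 + 1/39416)*((4 + 105 - 3570) + 28215) = (-4530 + 1/39416)*(-3461 + 28215) = -178554479/39416*24754 = -2209968786583/19708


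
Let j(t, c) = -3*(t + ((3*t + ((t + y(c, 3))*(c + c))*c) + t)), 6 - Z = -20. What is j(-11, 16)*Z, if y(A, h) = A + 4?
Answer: -355134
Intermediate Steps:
y(A, h) = 4 + A
Z = 26 (Z = 6 - 1*(-20) = 6 + 20 = 26)
j(t, c) = -15*t - 6*c**2*(4 + c + t) (j(t, c) = -3*(t + ((3*t + ((t + (4 + c))*(c + c))*c) + t)) = -3*(t + ((3*t + ((4 + c + t)*(2*c))*c) + t)) = -3*(t + ((3*t + (2*c*(4 + c + t))*c) + t)) = -3*(t + ((3*t + 2*c**2*(4 + c + t)) + t)) = -3*(t + (4*t + 2*c**2*(4 + c + t))) = -3*(5*t + 2*c**2*(4 + c + t)) = -15*t - 6*c**2*(4 + c + t))
j(-11, 16)*Z = (-15*(-11) - 6*(-11)*16**2 - 6*16**2*(4 + 16))*26 = (165 - 6*(-11)*256 - 6*256*20)*26 = (165 + 16896 - 30720)*26 = -13659*26 = -355134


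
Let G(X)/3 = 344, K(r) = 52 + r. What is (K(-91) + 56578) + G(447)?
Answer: 57571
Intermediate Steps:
G(X) = 1032 (G(X) = 3*344 = 1032)
(K(-91) + 56578) + G(447) = ((52 - 91) + 56578) + 1032 = (-39 + 56578) + 1032 = 56539 + 1032 = 57571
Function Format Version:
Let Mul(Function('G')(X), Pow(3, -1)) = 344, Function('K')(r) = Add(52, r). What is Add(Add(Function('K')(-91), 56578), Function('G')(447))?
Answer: 57571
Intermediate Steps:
Function('G')(X) = 1032 (Function('G')(X) = Mul(3, 344) = 1032)
Add(Add(Function('K')(-91), 56578), Function('G')(447)) = Add(Add(Add(52, -91), 56578), 1032) = Add(Add(-39, 56578), 1032) = Add(56539, 1032) = 57571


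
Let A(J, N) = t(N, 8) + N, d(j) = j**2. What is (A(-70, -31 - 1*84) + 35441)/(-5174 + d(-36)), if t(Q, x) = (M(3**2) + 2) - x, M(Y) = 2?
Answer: -2523/277 ≈ -9.1083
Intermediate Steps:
t(Q, x) = 4 - x (t(Q, x) = (2 + 2) - x = 4 - x)
A(J, N) = -4 + N (A(J, N) = (4 - 1*8) + N = (4 - 8) + N = -4 + N)
(A(-70, -31 - 1*84) + 35441)/(-5174 + d(-36)) = ((-4 + (-31 - 1*84)) + 35441)/(-5174 + (-36)**2) = ((-4 + (-31 - 84)) + 35441)/(-5174 + 1296) = ((-4 - 115) + 35441)/(-3878) = (-119 + 35441)*(-1/3878) = 35322*(-1/3878) = -2523/277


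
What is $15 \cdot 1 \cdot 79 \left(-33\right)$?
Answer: $-39105$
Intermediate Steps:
$15 \cdot 1 \cdot 79 \left(-33\right) = 15 \cdot 79 \left(-33\right) = 1185 \left(-33\right) = -39105$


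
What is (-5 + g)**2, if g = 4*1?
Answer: 1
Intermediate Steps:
g = 4
(-5 + g)**2 = (-5 + 4)**2 = (-1)**2 = 1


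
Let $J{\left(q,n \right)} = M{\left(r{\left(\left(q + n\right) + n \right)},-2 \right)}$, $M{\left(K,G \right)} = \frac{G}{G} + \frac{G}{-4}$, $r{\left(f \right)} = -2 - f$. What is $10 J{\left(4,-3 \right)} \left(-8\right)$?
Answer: $-120$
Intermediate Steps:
$M{\left(K,G \right)} = 1 - \frac{G}{4}$ ($M{\left(K,G \right)} = 1 + G \left(- \frac{1}{4}\right) = 1 - \frac{G}{4}$)
$J{\left(q,n \right)} = \frac{3}{2}$ ($J{\left(q,n \right)} = 1 - - \frac{1}{2} = 1 + \frac{1}{2} = \frac{3}{2}$)
$10 J{\left(4,-3 \right)} \left(-8\right) = 10 \cdot \frac{3}{2} \left(-8\right) = 15 \left(-8\right) = -120$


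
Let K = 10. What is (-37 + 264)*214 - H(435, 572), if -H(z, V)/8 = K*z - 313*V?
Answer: -1348910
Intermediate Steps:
H(z, V) = -80*z + 2504*V (H(z, V) = -8*(10*z - 313*V) = -8*(-313*V + 10*z) = -80*z + 2504*V)
(-37 + 264)*214 - H(435, 572) = (-37 + 264)*214 - (-80*435 + 2504*572) = 227*214 - (-34800 + 1432288) = 48578 - 1*1397488 = 48578 - 1397488 = -1348910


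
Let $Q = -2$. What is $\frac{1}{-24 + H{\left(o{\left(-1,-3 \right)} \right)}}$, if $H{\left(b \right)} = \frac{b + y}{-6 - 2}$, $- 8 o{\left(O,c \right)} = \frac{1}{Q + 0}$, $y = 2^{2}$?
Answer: $- \frac{128}{3137} \approx -0.040803$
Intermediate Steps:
$y = 4$
$o{\left(O,c \right)} = \frac{1}{16}$ ($o{\left(O,c \right)} = - \frac{1}{8 \left(-2 + 0\right)} = - \frac{1}{8 \left(-2\right)} = \left(- \frac{1}{8}\right) \left(- \frac{1}{2}\right) = \frac{1}{16}$)
$H{\left(b \right)} = - \frac{1}{2} - \frac{b}{8}$ ($H{\left(b \right)} = \frac{b + 4}{-6 - 2} = \frac{4 + b}{-8} = \left(4 + b\right) \left(- \frac{1}{8}\right) = - \frac{1}{2} - \frac{b}{8}$)
$\frac{1}{-24 + H{\left(o{\left(-1,-3 \right)} \right)}} = \frac{1}{-24 - \frac{65}{128}} = \frac{1}{- \frac{3137}{128}} = - \frac{128}{3137}$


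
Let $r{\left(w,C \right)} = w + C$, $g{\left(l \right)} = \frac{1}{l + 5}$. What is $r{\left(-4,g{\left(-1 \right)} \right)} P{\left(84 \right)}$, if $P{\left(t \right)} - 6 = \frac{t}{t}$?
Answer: $- \frac{105}{4} \approx -26.25$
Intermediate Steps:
$g{\left(l \right)} = \frac{1}{5 + l}$
$P{\left(t \right)} = 7$ ($P{\left(t \right)} = 6 + \frac{t}{t} = 6 + 1 = 7$)
$r{\left(w,C \right)} = C + w$
$r{\left(-4,g{\left(-1 \right)} \right)} P{\left(84 \right)} = \left(\frac{1}{5 - 1} - 4\right) 7 = \left(\frac{1}{4} - 4\right) 7 = \left(- \frac{15}{4}\right) 7 = - \frac{105}{4}$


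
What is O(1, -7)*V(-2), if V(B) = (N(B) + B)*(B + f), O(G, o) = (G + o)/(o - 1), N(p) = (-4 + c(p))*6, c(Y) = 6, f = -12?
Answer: -105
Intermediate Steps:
N(p) = 12 (N(p) = (-4 + 6)*6 = 2*6 = 12)
O(G, o) = (G + o)/(-1 + o)
V(B) = (-12 + B)*(12 + B) (V(B) = (12 + B)*(B - 12) = (12 + B)*(-12 + B) = (-12 + B)*(12 + B))
O(1, -7)*V(-2) = ((1 - 7)/(-1 - 7))*(-144 + (-2)**2) = (-6/(-8))*(-144 + 4) = -1/8*(-6)*(-140) = (3/4)*(-140) = -105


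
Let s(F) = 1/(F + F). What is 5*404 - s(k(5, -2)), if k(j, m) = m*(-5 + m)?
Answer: 56559/28 ≈ 2020.0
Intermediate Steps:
s(F) = 1/(2*F)
5*404 - s(k(5, -2)) = 5*404 - 1/(2*((-2*(-5 - 2)))) = 2020 - 1/(2*((-2*(-7)))) = 2020 - 1/(2*14) = 2020 - 1*1/28 = 2020 - 1/28 = 56559/28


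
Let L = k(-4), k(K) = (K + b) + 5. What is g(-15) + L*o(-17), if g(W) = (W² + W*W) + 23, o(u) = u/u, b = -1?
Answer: 473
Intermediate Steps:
k(K) = 4 + K (k(K) = (K - 1) + 5 = (-1 + K) + 5 = 4 + K)
L = 0 (L = 4 - 4 = 0)
o(u) = 1
g(W) = 23 + 2*W² (g(W) = (W² + W²) + 23 = 2*W² + 23 = 23 + 2*W²)
g(-15) + L*o(-17) = (23 + 2*(-15)²) + 0*1 = (23 + 2*225) + 0 = (23 + 450) + 0 = 473 + 0 = 473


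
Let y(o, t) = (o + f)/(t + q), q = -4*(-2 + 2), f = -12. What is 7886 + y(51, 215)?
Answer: 1695529/215 ≈ 7886.2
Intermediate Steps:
q = 0 (q = -4*0 = 0)
y(o, t) = (-12 + o)/t (y(o, t) = (o - 12)/(t + 0) = (-12 + o)/t)
7886 + y(51, 215) = 7886 + (-12 + 51)/215 = 7886 + (1/215)*39 = 7886 + 39/215 = 1695529/215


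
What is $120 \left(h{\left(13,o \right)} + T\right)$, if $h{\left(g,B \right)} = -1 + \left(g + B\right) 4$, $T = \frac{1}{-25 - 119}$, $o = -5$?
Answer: $\frac{22315}{6} \approx 3719.2$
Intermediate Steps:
$T = - \frac{1}{144}$ ($T = \frac{1}{-144} = - \frac{1}{144} \approx -0.0069444$)
$h{\left(g,B \right)} = -1 + 4 B + 4 g$ ($h{\left(g,B \right)} = -1 + \left(B + g\right) 4 = -1 + \left(4 B + 4 g\right) = -1 + 4 B + 4 g$)
$120 \left(h{\left(13,o \right)} + T\right) = 120 \left(\left(-1 + 4 \left(-5\right) + 4 \cdot 13\right) - \frac{1}{144}\right) = 120 \left(\left(-1 - 20 + 52\right) - \frac{1}{144}\right) = 120 \left(31 - \frac{1}{144}\right) = 120 \cdot \frac{4463}{144} = \frac{22315}{6}$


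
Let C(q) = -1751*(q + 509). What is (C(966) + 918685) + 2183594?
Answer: 519554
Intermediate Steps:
C(q) = -891259 - 1751*q (C(q) = -1751*(509 + q) = -891259 - 1751*q)
(C(966) + 918685) + 2183594 = ((-891259 - 1751*966) + 918685) + 2183594 = ((-891259 - 1691466) + 918685) + 2183594 = (-2582725 + 918685) + 2183594 = -1664040 + 2183594 = 519554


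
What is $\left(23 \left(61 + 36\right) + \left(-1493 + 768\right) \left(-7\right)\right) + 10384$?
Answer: $17690$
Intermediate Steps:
$\left(23 \left(61 + 36\right) + \left(-1493 + 768\right) \left(-7\right)\right) + 10384 = \left(23 \cdot 97 - -5075\right) + 10384 = \left(2231 + 5075\right) + 10384 = 7306 + 10384 = 17690$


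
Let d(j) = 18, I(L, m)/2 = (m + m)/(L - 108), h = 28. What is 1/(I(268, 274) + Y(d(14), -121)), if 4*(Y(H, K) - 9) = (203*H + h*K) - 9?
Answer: 10/801 ≈ 0.012484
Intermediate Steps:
I(L, m) = 4*m/(-108 + L) (I(L, m) = 2*((m + m)/(L - 108)) = 2*((2*m)/(-108 + L)) = 2*(2*m/(-108 + L)) = 4*m/(-108 + L))
Y(H, K) = 27/4 + 7*K + 203*H/4 (Y(H, K) = 9 + ((203*H + 28*K) - 9)/4 = 9 + ((28*K + 203*H) - 9)/4 = 9 + (-9 + 28*K + 203*H)/4 = 9 + (-9/4 + 7*K + 203*H/4) = 27/4 + 7*K + 203*H/4)
1/(I(268, 274) + Y(d(14), -121)) = 1/(4*274/(-108 + 268) + (27/4 + 7*(-121) + (203/4)*18)) = 1/(4*274/160 + (27/4 - 847 + 1827/2)) = 1/(4*274*(1/160) + 293/4) = 1/(137/20 + 293/4) = 1/(801/10) = 10/801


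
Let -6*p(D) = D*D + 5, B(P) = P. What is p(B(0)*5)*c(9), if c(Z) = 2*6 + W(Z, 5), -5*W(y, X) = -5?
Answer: -65/6 ≈ -10.833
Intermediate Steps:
p(D) = -⅚ - D²/6 (p(D) = -(D*D + 5)/6 = -(D² + 5)/6 = -(5 + D²)/6 = -⅚ - D²/6)
W(y, X) = 1 (W(y, X) = -⅕*(-5) = 1)
c(Z) = 13 (c(Z) = 2*6 + 1 = 12 + 1 = 13)
p(B(0)*5)*c(9) = (-⅚ - (0*5)²/6)*13 = (-⅚ - ⅙*0²)*13 = (-⅚ - ⅙*0)*13 = (-⅚ + 0)*13 = -⅚*13 = -65/6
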